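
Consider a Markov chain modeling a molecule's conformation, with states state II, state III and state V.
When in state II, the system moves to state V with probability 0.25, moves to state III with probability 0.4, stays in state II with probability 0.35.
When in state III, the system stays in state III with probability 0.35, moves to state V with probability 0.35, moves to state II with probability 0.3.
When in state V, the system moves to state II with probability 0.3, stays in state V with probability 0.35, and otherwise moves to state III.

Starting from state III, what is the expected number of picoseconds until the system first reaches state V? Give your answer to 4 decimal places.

Let t(s) be the expected number of picoseconds to first reach state V from state s, with t(state V) = 0. Conditioning on the first picosecond:
t(state II) = 1 + 0.35·t(state II) + 0.4·t(state III)
t(state III) = 1 + 0.3·t(state II) + 0.35·t(state III)
Solving: t(state II) = 3.4711, t(state III) = 3.1405.
Expected picoseconds from state III to state V: 3.1405.

3.1405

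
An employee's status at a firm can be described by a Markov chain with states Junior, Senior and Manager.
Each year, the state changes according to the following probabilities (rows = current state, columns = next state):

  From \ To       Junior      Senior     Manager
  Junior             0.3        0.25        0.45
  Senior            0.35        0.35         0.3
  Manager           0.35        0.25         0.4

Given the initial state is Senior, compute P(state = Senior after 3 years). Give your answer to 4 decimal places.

0.2785

Propagate the distribution vector 3 years from Senior.
After 0 years: (0.0000, 1.0000, 0.0000)
After 1 year: (0.3500, 0.3500, 0.3000)
After 2 years: (0.3325, 0.2850, 0.3825)
After 3 years: (0.3334, 0.2785, 0.3881)
P(in Senior after 3 years) = 0.2785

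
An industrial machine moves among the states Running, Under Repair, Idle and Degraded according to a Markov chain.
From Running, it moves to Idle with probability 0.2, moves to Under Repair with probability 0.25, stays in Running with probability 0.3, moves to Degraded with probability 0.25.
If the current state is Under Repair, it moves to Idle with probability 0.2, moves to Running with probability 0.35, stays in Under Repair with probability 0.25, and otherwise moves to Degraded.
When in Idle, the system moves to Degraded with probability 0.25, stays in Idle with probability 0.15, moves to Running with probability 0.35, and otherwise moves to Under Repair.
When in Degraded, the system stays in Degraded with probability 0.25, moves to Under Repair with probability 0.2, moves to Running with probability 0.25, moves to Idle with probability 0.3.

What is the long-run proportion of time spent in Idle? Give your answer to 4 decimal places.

Let the stationary distribution be π with π = πP and π_1 + π_2 + π_3 + π_4 = 1.
π_1 = 0.3·π_1 + 0.35·π_2 + 0.35·π_3 + 0.25·π_4
π_2 = 0.25·π_1 + 0.25·π_2 + 0.25·π_3 + 0.2·π_4
π_3 = 0.2·π_1 + 0.2·π_2 + 0.15·π_3 + 0.3·π_4
Solving with the normalization constraint gives π = (0.3107, 0.2381, 0.2132, 0.2381).
So the stationary probability of Idle is 0.2132.

0.2132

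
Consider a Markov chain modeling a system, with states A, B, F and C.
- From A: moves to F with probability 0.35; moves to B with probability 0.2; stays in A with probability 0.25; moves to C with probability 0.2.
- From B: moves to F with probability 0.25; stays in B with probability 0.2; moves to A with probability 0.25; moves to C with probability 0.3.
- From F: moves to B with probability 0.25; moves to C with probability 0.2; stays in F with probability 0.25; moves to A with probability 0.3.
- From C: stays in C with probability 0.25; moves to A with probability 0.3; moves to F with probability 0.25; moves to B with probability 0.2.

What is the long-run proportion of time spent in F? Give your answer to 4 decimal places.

0.2776

Let the stationary distribution be π with π = πP and π_1 + π_2 + π_3 + π_4 = 1.
π_1 = 0.25·π_1 + 0.25·π_2 + 0.3·π_3 + 0.3·π_4
π_2 = 0.2·π_1 + 0.2·π_2 + 0.25·π_3 + 0.2·π_4
π_3 = 0.35·π_1 + 0.25·π_2 + 0.25·π_3 + 0.25·π_4
Solving with the normalization constraint gives π = (0.2755, 0.2139, 0.2776, 0.2330).
So the stationary probability of F is 0.2776.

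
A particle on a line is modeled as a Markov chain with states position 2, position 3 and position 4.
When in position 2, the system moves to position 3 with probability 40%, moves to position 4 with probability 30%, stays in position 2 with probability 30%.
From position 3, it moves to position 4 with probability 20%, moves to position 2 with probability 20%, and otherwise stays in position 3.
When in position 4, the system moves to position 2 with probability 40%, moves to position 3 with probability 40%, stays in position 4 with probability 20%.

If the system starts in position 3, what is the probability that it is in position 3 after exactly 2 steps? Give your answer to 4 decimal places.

Sum over the intermediate state after 1 step:
P = P(position 3→position 2)·P(position 2→position 3) + P(position 3→position 3)·P(position 3→position 3) + P(position 3→position 4)·P(position 4→position 3)
  = 0.2×0.4 + 0.6×0.6 + 0.2×0.4
  = 0.0800 + 0.3600 + 0.0800 = 0.5200

0.5200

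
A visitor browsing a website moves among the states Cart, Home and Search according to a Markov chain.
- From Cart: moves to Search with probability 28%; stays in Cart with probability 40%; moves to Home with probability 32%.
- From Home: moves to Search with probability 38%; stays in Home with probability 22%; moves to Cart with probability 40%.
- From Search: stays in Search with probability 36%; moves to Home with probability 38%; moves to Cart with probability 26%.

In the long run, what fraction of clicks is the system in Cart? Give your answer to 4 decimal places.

0.3527

Let the stationary distribution be π with π = πP and π_1 + π_2 + π_3 = 1.
π_1 = 0.4·π_1 + 0.4·π_2 + 0.26·π_3
π_2 = 0.32·π_1 + 0.22·π_2 + 0.38·π_3
Solving with the normalization constraint gives π = (0.3527, 0.3093, 0.3380).
So the stationary probability of Cart is 0.3527.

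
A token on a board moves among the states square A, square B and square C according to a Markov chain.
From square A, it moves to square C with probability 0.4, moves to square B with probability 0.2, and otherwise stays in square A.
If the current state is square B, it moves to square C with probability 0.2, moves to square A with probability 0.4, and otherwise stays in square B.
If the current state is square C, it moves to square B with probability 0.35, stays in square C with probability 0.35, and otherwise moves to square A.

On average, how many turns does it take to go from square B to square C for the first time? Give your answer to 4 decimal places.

3.5714

Let t(s) be the expected number of turns to first reach square C from state s, with t(square C) = 0. Conditioning on the first turn:
t(square A) = 1 + 0.4·t(square A) + 0.2·t(square B)
t(square B) = 1 + 0.4·t(square A) + 0.4·t(square B)
Solving: t(square A) = 2.8571, t(square B) = 3.5714.
Expected turns from square B to square C: 3.5714.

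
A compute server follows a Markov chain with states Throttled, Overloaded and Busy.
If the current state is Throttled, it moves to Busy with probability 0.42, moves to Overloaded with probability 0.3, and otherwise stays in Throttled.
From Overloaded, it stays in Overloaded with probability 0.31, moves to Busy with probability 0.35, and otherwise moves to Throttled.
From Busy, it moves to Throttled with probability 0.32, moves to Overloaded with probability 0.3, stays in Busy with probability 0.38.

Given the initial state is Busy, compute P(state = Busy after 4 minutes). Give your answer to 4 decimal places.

0.3835

Propagate the distribution vector 4 minutes from Busy.
After 0 minutes: (0.0000, 0.0000, 1.0000)
After 1 minute: (0.3200, 0.3000, 0.3800)
After 2 minutes: (0.3132, 0.3030, 0.3838)
After 3 minutes: (0.3135, 0.3030, 0.3834)
After 4 minutes: (0.3135, 0.3030, 0.3835)
P(in Busy after 4 minutes) = 0.3835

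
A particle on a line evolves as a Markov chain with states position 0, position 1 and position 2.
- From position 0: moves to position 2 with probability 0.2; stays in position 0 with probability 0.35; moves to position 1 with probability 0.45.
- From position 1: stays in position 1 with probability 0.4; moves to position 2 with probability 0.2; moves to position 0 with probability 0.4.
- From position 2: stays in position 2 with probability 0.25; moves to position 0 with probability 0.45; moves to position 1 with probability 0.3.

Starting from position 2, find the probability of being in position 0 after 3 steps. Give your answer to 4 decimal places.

0.3911

Propagate the distribution vector 3 steps from position 2.
After 0 steps: (0.0000, 0.0000, 1.0000)
After 1 step: (0.4500, 0.3000, 0.2500)
After 2 steps: (0.3900, 0.3975, 0.2125)
After 3 steps: (0.3911, 0.3983, 0.2106)
P(in position 0 after 3 steps) = 0.3911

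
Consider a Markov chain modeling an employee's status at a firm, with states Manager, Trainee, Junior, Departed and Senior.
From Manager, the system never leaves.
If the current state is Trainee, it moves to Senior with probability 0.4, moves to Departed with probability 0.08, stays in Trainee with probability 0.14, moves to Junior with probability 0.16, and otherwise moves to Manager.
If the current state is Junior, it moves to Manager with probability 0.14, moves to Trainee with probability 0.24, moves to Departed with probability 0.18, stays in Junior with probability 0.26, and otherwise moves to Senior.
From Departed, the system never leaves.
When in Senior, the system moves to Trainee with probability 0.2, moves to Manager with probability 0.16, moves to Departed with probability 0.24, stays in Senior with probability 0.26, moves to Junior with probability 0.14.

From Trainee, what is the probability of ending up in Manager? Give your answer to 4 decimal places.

Let h(s) be the probability of absorption at Manager starting from transient state s. Then h(Manager) = 1 and h(Departed) = 0. By first-step analysis:
h(Trainee) = 0.22·1 + 0.14·h(Trainee) + 0.16·h(Junior) + 0.08·0 + 0.4·h(Senior)
h(Junior) = 0.14·1 + 0.24·h(Trainee) + 0.26·h(Junior) + 0.18·0 + 0.18·h(Senior)
h(Senior) = 0.16·1 + 0.2·h(Trainee) + 0.14·h(Junior) + 0.24·0 + 0.26·h(Senior)
Solving: h(Trainee) = 0.5587, h(Junior) = 0.4819, h(Senior) = 0.4584.
Starting from Trainee, the probability is 0.5587.

0.5587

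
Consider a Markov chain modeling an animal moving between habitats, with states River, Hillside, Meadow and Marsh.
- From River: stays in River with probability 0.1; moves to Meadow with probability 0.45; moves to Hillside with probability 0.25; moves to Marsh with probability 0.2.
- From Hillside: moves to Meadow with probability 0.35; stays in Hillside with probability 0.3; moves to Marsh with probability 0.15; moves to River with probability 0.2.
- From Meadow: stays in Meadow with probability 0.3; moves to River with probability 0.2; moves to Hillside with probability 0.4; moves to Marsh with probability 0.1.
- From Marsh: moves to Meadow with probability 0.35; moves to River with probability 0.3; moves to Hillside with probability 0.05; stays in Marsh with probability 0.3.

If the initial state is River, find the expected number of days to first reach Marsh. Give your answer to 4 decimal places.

6.7737

Let t(s) be the expected number of days to first reach Marsh from state s, with t(Marsh) = 0. Conditioning on the first day:
t(River) = 1 + 0.1·t(River) + 0.25·t(Hillside) + 0.45·t(Meadow)
t(Hillside) = 1 + 0.2·t(River) + 0.3·t(Hillside) + 0.35·t(Meadow)
t(Meadow) = 1 + 0.2·t(River) + 0.4·t(Hillside) + 0.3·t(Meadow)
Solving: t(River) = 6.7737, t(Hillside) = 7.0642, t(Meadow) = 7.4006.
Expected days from River to Marsh: 6.7737.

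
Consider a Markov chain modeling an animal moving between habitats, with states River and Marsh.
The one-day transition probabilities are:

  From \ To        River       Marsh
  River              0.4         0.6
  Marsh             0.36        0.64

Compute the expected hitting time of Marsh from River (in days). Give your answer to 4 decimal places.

Let t(s) be the expected number of days to first reach Marsh from state s, with t(Marsh) = 0. Conditioning on the first day:
t(River) = 1 + 0.4·t(River)
Solving: t(River) = 1.6667.
Expected days from River to Marsh: 1.6667.

1.6667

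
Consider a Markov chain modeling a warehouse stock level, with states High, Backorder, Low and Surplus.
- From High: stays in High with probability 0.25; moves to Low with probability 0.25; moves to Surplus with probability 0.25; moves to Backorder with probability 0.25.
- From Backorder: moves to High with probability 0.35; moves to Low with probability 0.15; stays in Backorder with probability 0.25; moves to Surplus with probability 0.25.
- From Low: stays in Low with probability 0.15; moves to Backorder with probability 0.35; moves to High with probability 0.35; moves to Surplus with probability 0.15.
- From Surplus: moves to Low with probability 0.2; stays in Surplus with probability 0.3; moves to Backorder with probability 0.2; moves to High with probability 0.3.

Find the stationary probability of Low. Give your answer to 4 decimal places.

0.1929

Let the stationary distribution be π with π = πP and π_1 + π_2 + π_3 + π_4 = 1.
π_1 = 0.25·π_1 + 0.35·π_2 + 0.35·π_3 + 0.3·π_4
π_2 = 0.25·π_1 + 0.25·π_2 + 0.35·π_3 + 0.2·π_4
π_3 = 0.25·π_1 + 0.15·π_2 + 0.15·π_3 + 0.2·π_4
Solving with the normalization constraint gives π = (0.3071, 0.2571, 0.1929, 0.2429).
So the stationary probability of Low is 0.1929.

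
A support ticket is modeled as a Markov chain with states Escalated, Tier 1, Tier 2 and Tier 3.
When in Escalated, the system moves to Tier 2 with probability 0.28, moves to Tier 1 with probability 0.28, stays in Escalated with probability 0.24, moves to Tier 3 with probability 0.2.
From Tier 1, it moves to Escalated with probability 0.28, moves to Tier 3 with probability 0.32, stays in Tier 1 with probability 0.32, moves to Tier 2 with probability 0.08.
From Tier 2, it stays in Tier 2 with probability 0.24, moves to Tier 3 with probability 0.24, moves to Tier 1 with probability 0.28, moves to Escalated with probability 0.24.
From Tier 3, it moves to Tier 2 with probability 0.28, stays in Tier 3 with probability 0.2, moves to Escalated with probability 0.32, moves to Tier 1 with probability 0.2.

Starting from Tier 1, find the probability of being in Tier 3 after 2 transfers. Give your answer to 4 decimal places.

0.2416

Propagate the distribution vector 2 transfers from Tier 1.
After 0 transfers: (0.0000, 1.0000, 0.0000, 0.0000)
After 1 transfer: (0.2800, 0.3200, 0.0800, 0.3200)
After 2 transfers: (0.2784, 0.2672, 0.2128, 0.2416)
P(in Tier 3 after 2 transfers) = 0.2416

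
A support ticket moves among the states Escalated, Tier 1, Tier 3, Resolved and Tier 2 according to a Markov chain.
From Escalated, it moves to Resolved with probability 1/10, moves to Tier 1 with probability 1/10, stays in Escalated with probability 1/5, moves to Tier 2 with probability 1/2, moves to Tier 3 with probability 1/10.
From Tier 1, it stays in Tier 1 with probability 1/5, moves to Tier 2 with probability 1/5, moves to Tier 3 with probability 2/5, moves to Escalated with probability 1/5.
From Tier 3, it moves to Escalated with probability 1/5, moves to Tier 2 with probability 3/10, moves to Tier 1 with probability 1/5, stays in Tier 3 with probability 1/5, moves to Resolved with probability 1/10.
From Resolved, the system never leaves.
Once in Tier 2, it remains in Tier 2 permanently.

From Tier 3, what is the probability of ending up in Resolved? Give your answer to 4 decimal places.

0.2030

Let h(s) be the probability of absorption at Resolved starting from transient state s. Then h(Resolved) = 1 and h(Tier 2) = 0. By first-step analysis:
h(Escalated) = 0.2·h(Escalated) + 0.1·h(Tier 1) + 0.1·h(Tier 3) + 0.1·1 + 0.5·0
h(Tier 1) = 0.2·h(Escalated) + 0.2·h(Tier 1) + 0.4·h(Tier 3) + 0.2·0
h(Tier 3) = 0.2·h(Escalated) + 0.2·h(Tier 1) + 0.2·h(Tier 3) + 0.1·1 + 0.3·0
Solving: h(Escalated) = 0.1683, h(Tier 1) = 0.1436, h(Tier 3) = 0.2030.
Starting from Tier 3, the probability is 0.2030.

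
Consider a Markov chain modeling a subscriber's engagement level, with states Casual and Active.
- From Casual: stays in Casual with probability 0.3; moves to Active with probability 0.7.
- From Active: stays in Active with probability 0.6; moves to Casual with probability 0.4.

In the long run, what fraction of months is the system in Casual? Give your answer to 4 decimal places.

0.3636

Let the stationary distribution be π with π = πP and π_1 + π_2 = 1.
π_1 = 0.3·π_1 + 0.4·π_2
Solving with the normalization constraint gives π = (0.3636, 0.6364).
So the stationary probability of Casual is 0.3636.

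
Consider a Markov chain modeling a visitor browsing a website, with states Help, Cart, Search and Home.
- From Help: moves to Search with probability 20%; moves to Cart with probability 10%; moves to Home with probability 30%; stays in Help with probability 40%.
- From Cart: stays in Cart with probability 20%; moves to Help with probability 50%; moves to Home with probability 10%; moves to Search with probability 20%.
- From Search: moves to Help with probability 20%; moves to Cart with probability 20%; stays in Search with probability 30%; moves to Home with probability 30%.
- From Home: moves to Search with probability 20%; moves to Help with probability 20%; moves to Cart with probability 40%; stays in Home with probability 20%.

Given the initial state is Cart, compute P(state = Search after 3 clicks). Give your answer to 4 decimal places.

Propagate the distribution vector 3 clicks from Cart.
After 0 clicks: (0.0000, 1.0000, 0.0000, 0.0000)
After 1 click: (0.5000, 0.2000, 0.2000, 0.1000)
After 2 clicks: (0.3600, 0.1700, 0.2200, 0.2500)
After 3 clicks: (0.3230, 0.2140, 0.2220, 0.2410)
P(in Search after 3 clicks) = 0.2220

0.2220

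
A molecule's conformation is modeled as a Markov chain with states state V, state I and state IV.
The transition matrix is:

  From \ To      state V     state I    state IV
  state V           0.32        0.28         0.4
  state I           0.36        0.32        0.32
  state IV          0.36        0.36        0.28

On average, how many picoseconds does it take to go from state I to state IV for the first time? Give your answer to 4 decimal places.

2.8761

Let t(s) be the expected number of picoseconds to first reach state IV from state s, with t(state IV) = 0. Conditioning on the first picosecond:
t(state V) = 1 + 0.32·t(state V) + 0.28·t(state I)
t(state I) = 1 + 0.36·t(state V) + 0.32·t(state I)
Solving: t(state V) = 2.6549, t(state I) = 2.8761.
Expected picoseconds from state I to state IV: 2.8761.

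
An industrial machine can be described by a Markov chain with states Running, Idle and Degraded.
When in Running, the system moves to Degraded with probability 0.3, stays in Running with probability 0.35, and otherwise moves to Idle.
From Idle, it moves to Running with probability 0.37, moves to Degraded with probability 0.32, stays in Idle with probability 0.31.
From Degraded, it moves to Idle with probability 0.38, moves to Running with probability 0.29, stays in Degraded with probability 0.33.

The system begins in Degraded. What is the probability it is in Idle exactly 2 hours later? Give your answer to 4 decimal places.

Sum over the intermediate state after 1 hour:
P = P(Degraded→Running)·P(Running→Idle) + P(Degraded→Idle)·P(Idle→Idle) + P(Degraded→Degraded)·P(Degraded→Idle)
  = 0.29×0.35 + 0.38×0.31 + 0.33×0.38
  = 0.1015 + 0.1178 + 0.1254 = 0.3447

0.3447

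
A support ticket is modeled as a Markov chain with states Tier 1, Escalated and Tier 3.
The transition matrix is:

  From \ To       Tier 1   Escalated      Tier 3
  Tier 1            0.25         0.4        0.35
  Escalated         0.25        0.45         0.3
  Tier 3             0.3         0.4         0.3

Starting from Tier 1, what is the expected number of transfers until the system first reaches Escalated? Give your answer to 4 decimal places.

2.5000

Let t(s) be the expected number of transfers to first reach Escalated from state s, with t(Escalated) = 0. Conditioning on the first transfer:
t(Tier 1) = 1 + 0.25·t(Tier 1) + 0.35·t(Tier 3)
t(Tier 3) = 1 + 0.3·t(Tier 1) + 0.3·t(Tier 3)
Solving: t(Tier 1) = 2.5000, t(Tier 3) = 2.5000.
Expected transfers from Tier 1 to Escalated: 2.5000.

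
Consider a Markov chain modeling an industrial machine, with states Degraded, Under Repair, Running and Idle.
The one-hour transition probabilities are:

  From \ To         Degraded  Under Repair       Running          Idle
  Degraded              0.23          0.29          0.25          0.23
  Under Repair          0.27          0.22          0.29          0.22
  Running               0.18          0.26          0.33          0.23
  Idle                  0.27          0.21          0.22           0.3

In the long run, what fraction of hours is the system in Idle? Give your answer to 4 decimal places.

0.2447

Let the stationary distribution be π with π = πP and π_1 + π_2 + π_3 + π_4 = 1.
π_1 = 0.23·π_1 + 0.27·π_2 + 0.18·π_3 + 0.27·π_4
π_2 = 0.29·π_1 + 0.22·π_2 + 0.26·π_3 + 0.21·π_4
π_3 = 0.25·π_1 + 0.29·π_2 + 0.33·π_3 + 0.22·π_4
Solving with the normalization constraint gives π = (0.2359, 0.2450, 0.2744, 0.2447).
So the stationary probability of Idle is 0.2447.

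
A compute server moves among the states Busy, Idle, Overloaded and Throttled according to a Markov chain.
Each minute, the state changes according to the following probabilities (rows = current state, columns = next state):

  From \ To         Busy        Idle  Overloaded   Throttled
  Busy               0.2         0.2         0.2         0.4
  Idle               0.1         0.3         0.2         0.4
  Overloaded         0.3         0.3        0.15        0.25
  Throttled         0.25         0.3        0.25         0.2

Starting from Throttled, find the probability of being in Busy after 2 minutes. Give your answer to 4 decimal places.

Propagate the distribution vector 2 minutes from Throttled.
After 0 minutes: (0.0000, 0.0000, 0.0000, 1.0000)
After 1 minute: (0.2500, 0.3000, 0.2500, 0.2000)
After 2 minutes: (0.2050, 0.2750, 0.1975, 0.3225)
P(in Busy after 2 minutes) = 0.2050

0.2050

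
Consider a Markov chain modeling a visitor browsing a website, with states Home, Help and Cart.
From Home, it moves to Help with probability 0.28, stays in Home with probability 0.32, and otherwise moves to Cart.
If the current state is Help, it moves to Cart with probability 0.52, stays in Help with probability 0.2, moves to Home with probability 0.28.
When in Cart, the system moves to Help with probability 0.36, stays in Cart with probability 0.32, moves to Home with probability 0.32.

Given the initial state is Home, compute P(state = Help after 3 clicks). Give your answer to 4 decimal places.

0.2890

Propagate the distribution vector 3 clicks from Home.
After 0 clicks: (1.0000, 0.0000, 0.0000)
After 1 click: (0.3200, 0.2800, 0.4000)
After 2 clicks: (0.3088, 0.2896, 0.4016)
After 3 clicks: (0.3084, 0.2890, 0.4026)
P(in Help after 3 clicks) = 0.2890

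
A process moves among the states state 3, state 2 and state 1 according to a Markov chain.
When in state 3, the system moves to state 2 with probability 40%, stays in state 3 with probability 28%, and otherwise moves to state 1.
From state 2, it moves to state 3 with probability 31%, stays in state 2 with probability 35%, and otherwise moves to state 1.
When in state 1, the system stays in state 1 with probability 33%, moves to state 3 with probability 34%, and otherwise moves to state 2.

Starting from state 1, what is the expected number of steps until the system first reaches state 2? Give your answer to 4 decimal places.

Let t(s) be the expected number of steps to first reach state 2 from state s, with t(state 2) = 0. Conditioning on the first step:
t(state 3) = 1 + 0.28·t(state 3) + 0.32·t(state 1)
t(state 1) = 1 + 0.34·t(state 3) + 0.33·t(state 1)
Solving: t(state 3) = 2.6499, t(state 1) = 2.8373.
Expected steps from state 1 to state 2: 2.8373.

2.8373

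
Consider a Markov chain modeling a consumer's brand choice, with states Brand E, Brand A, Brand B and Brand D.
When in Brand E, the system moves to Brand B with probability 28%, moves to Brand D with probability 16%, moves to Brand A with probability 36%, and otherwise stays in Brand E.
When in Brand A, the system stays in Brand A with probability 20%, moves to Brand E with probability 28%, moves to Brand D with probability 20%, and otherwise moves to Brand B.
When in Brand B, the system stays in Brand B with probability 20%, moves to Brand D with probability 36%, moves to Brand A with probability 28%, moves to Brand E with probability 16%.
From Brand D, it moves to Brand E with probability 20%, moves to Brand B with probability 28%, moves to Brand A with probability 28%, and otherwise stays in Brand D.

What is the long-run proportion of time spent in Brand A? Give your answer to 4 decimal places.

Let the stationary distribution be π with π = πP and π_1 + π_2 + π_3 + π_4 = 1.
π_1 = 0.2·π_1 + 0.28·π_2 + 0.16·π_3 + 0.2·π_4
π_2 = 0.36·π_1 + 0.2·π_2 + 0.28·π_3 + 0.28·π_4
π_3 = 0.28·π_1 + 0.32·π_2 + 0.2·π_3 + 0.28·π_4
Solving with the normalization constraint gives π = (0.2112, 0.2749, 0.2694, 0.2444).
So the stationary probability of Brand A is 0.2749.

0.2749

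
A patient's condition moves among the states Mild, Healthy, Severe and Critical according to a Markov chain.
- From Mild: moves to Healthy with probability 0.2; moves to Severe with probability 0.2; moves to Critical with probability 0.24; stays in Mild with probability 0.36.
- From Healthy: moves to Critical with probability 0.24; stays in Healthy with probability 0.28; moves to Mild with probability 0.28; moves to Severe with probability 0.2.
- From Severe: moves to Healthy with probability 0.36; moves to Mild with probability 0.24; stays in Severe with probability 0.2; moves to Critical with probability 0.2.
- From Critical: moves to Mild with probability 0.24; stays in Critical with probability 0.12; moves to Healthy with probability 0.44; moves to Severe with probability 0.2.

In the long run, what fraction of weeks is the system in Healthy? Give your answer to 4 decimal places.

0.3062

Let the stationary distribution be π with π = πP and π_1 + π_2 + π_3 + π_4 = 1.
π_1 = 0.36·π_1 + 0.28·π_2 + 0.24·π_3 + 0.24·π_4
π_2 = 0.2·π_1 + 0.28·π_2 + 0.36·π_3 + 0.44·π_4
π_3 = 0.2·π_1 + 0.2·π_2 + 0.2·π_3 + 0.2·π_4
Solving with the normalization constraint gives π = (0.2866, 0.3062, 0.2000, 0.2071).
So the stationary probability of Healthy is 0.3062.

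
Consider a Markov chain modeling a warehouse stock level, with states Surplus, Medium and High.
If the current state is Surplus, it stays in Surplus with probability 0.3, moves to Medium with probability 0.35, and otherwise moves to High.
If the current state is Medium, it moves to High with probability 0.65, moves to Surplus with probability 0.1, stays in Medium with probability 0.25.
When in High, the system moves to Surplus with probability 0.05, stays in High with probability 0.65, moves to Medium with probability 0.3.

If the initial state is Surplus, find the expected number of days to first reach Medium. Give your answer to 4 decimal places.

3.0769

Let t(s) be the expected number of days to first reach Medium from state s, with t(Medium) = 0. Conditioning on the first day:
t(Surplus) = 1 + 0.3·t(Surplus) + 0.35·t(High)
t(High) = 1 + 0.05·t(Surplus) + 0.65·t(High)
Solving: t(Surplus) = 3.0769, t(High) = 3.2967.
Expected days from Surplus to Medium: 3.0769.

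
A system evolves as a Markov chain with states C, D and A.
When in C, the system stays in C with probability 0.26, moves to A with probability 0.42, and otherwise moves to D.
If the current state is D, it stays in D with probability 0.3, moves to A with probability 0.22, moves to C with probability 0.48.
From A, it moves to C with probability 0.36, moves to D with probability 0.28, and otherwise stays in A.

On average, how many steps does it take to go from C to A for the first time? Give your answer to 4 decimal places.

2.7991

Let t(s) be the expected number of steps to first reach A from state s, with t(A) = 0. Conditioning on the first step:
t(C) = 1 + 0.26·t(C) + 0.32·t(D)
t(D) = 1 + 0.48·t(C) + 0.3·t(D)
Solving: t(C) = 2.7991, t(D) = 3.3480.
Expected steps from C to A: 2.7991.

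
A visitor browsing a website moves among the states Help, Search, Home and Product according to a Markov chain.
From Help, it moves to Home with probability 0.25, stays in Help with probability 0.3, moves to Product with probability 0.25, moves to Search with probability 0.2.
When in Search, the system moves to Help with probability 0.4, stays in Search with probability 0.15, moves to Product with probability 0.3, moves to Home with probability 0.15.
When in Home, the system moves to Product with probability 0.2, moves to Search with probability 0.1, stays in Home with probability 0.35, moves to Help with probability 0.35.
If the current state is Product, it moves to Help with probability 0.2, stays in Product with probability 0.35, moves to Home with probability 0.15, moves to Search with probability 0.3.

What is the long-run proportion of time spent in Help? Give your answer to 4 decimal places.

0.3032

Let the stationary distribution be π with π = πP and π_1 + π_2 + π_3 + π_4 = 1.
π_1 = 0.3·π_1 + 0.4·π_2 + 0.35·π_3 + 0.2·π_4
π_2 = 0.2·π_1 + 0.15·π_2 + 0.1·π_3 + 0.3·π_4
π_3 = 0.25·π_1 + 0.15·π_2 + 0.35·π_3 + 0.15·π_4
Solving with the normalization constraint gives π = (0.3032, 0.1953, 0.2254, 0.2761).
So the stationary probability of Help is 0.3032.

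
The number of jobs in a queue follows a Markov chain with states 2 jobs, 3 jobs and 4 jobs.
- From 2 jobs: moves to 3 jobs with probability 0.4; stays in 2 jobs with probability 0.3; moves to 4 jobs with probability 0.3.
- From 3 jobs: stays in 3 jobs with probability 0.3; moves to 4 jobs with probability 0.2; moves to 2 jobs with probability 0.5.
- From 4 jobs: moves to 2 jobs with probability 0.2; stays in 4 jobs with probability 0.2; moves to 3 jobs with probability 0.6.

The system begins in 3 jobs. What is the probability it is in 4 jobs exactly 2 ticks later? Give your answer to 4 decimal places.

0.2500

Sum over the intermediate state after 1 tick:
P = P(3 jobs→2 jobs)·P(2 jobs→4 jobs) + P(3 jobs→3 jobs)·P(3 jobs→4 jobs) + P(3 jobs→4 jobs)·P(4 jobs→4 jobs)
  = 0.5×0.3 + 0.3×0.2 + 0.2×0.2
  = 0.1500 + 0.0600 + 0.0400 = 0.2500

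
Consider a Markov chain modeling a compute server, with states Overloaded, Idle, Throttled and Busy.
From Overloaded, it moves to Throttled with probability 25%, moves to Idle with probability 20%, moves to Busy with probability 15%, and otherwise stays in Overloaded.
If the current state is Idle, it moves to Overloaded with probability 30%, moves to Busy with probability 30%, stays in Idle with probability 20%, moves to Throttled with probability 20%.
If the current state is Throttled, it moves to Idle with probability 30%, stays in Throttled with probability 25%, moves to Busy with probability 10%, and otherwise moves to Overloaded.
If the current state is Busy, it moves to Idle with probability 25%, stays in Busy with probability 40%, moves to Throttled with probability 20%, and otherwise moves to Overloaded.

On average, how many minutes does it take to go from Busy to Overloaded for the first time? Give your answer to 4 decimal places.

Let t(s) be the expected number of minutes to first reach Overloaded from state s, with t(Overloaded) = 0. Conditioning on the first minute:
t(Idle) = 1 + 0.2·t(Idle) + 0.2·t(Throttled) + 0.3·t(Busy)
t(Throttled) = 1 + 0.3·t(Idle) + 0.25·t(Throttled) + 0.1·t(Busy)
t(Busy) = 1 + 0.25·t(Idle) + 0.2·t(Throttled) + 0.4·t(Busy)
Solving: t(Idle) = 3.7377, t(Throttled) = 3.4098, t(Busy) = 4.3607.
Expected minutes from Busy to Overloaded: 4.3607.

4.3607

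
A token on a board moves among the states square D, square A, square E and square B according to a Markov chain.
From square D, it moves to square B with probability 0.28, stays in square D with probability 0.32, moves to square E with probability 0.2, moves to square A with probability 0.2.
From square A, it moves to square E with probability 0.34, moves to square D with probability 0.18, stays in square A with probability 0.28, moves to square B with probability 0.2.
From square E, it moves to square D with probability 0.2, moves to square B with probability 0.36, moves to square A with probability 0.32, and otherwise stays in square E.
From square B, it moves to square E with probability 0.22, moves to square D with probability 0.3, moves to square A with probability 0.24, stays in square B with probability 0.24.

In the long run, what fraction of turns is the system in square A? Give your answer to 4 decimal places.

Let the stationary distribution be π with π = πP and π_1 + π_2 + π_3 + π_4 = 1.
π_1 = 0.32·π_1 + 0.18·π_2 + 0.2·π_3 + 0.3·π_4
π_2 = 0.2·π_1 + 0.28·π_2 + 0.32·π_3 + 0.24·π_4
π_3 = 0.2·π_1 + 0.34·π_2 + 0.12·π_3 + 0.22·π_4
Solving with the normalization constraint gives π = (0.2517, 0.2581, 0.2236, 0.2666).
So the stationary probability of square A is 0.2581.

0.2581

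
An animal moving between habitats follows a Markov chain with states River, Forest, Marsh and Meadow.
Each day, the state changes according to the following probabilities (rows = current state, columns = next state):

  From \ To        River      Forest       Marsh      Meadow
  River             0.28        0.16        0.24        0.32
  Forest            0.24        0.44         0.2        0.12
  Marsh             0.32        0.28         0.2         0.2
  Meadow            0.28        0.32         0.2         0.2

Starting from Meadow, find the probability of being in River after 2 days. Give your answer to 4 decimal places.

0.2752

Propagate the distribution vector 2 days from Meadow.
After 0 days: (0.0000, 0.0000, 0.0000, 1.0000)
After 1 day: (0.2800, 0.3200, 0.2000, 0.2000)
After 2 days: (0.2752, 0.3056, 0.2112, 0.2080)
P(in River after 2 days) = 0.2752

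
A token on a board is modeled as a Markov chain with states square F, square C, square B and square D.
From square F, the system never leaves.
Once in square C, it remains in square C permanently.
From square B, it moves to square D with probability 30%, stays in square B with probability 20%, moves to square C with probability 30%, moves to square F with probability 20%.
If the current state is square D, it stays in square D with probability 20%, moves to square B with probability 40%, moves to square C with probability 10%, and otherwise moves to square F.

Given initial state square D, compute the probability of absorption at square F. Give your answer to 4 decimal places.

Let h(s) be the probability of absorption at square F starting from transient state s. Then h(square F) = 1 and h(square C) = 0. By first-step analysis:
h(square B) = 0.2·1 + 0.3·0 + 0.2·h(square B) + 0.3·h(square D)
h(square D) = 0.3·1 + 0.1·0 + 0.4·h(square B) + 0.2·h(square D)
Solving: h(square B) = 0.4808, h(square D) = 0.6154.
Starting from square D, the probability is 0.6154.

0.6154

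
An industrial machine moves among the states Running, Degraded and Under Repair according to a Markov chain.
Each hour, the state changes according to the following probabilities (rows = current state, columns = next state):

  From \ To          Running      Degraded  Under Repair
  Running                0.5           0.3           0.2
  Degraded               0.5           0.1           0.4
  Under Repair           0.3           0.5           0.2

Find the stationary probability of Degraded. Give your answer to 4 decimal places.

0.2931

Let the stationary distribution be π with π = πP and π_1 + π_2 + π_3 = 1.
π_1 = 0.5·π_1 + 0.5·π_2 + 0.3·π_3
π_2 = 0.3·π_1 + 0.1·π_2 + 0.5·π_3
Solving with the normalization constraint gives π = (0.4483, 0.2931, 0.2586).
So the stationary probability of Degraded is 0.2931.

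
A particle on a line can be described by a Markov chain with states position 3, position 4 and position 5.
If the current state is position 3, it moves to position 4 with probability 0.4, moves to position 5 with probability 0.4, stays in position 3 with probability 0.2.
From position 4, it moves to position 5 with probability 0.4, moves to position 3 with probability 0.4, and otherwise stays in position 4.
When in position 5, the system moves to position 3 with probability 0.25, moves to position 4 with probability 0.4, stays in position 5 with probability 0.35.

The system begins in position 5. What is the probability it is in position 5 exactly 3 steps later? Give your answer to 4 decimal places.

Propagate the distribution vector 3 steps from position 5.
After 0 steps: (0.0000, 0.0000, 1.0000)
After 1 step: (0.2500, 0.4000, 0.3500)
After 2 steps: (0.2975, 0.3200, 0.3825)
After 3 steps: (0.2831, 0.3360, 0.3809)
P(in position 5 after 3 steps) = 0.3809

0.3809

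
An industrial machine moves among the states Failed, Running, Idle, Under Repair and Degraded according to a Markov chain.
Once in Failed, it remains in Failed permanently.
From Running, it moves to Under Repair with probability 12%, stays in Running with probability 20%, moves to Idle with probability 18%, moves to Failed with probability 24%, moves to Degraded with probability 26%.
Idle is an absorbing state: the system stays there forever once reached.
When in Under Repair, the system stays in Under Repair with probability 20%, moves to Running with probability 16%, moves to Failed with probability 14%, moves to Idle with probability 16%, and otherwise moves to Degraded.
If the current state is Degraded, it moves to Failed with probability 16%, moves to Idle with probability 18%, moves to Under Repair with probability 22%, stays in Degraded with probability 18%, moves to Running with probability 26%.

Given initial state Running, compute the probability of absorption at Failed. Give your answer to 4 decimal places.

0.5357

Let h(s) be the probability of absorption at Failed starting from transient state s. Then h(Failed) = 1 and h(Idle) = 0. By first-step analysis:
h(Running) = 0.24·1 + 0.2·h(Running) + 0.18·0 + 0.12·h(Under Repair) + 0.26·h(Degraded)
h(Under Repair) = 0.14·1 + 0.16·h(Running) + 0.16·0 + 0.2·h(Under Repair) + 0.34·h(Degraded)
h(Degraded) = 0.16·1 + 0.26·h(Running) + 0.18·0 + 0.22·h(Under Repair) + 0.18·h(Degraded)
Solving: h(Running) = 0.5357, h(Under Repair) = 0.4935, h(Degraded) = 0.4974.
Starting from Running, the probability is 0.5357.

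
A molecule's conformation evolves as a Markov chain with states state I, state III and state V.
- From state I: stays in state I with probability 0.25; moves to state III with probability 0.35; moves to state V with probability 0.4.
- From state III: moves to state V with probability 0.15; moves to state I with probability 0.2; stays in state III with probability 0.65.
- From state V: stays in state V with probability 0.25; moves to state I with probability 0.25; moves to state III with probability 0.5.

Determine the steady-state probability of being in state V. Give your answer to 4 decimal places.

0.2285

Let the stationary distribution be π with π = πP and π_1 + π_2 + π_3 = 1.
π_1 = 0.25·π_1 + 0.2·π_2 + 0.25·π_3
π_2 = 0.35·π_1 + 0.65·π_2 + 0.5·π_3
Solving with the normalization constraint gives π = (0.2226, 0.5490, 0.2285).
So the stationary probability of state V is 0.2285.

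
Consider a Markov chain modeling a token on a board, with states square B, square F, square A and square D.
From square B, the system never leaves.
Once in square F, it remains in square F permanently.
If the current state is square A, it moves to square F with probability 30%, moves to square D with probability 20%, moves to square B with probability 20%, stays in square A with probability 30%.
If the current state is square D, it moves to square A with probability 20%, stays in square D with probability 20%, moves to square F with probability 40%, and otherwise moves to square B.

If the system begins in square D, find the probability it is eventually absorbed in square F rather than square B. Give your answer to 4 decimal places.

0.6538

Let h(s) be the probability of absorption at square F starting from transient state s. Then h(square F) = 1 and h(square B) = 0. By first-step analysis:
h(square A) = 0.2·0 + 0.3·1 + 0.3·h(square A) + 0.2·h(square D)
h(square D) = 0.2·0 + 0.4·1 + 0.2·h(square A) + 0.2·h(square D)
Solving: h(square A) = 0.6154, h(square D) = 0.6538.
Starting from square D, the probability is 0.6538.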